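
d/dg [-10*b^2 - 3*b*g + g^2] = -3*b + 2*g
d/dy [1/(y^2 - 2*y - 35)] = 2*(1 - y)/(-y^2 + 2*y + 35)^2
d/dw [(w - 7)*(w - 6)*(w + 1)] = 3*w^2 - 24*w + 29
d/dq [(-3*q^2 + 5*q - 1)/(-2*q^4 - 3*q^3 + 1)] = (-q^2*(8*q + 9)*(3*q^2 - 5*q + 1) + (6*q - 5)*(2*q^4 + 3*q^3 - 1))/(2*q^4 + 3*q^3 - 1)^2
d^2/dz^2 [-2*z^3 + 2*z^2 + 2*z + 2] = 4 - 12*z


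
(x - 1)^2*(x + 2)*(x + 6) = x^4 + 6*x^3 - 3*x^2 - 16*x + 12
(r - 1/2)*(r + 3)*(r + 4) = r^3 + 13*r^2/2 + 17*r/2 - 6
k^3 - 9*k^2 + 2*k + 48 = (k - 8)*(k - 3)*(k + 2)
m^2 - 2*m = m*(m - 2)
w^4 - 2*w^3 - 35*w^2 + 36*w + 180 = (w - 6)*(w - 3)*(w + 2)*(w + 5)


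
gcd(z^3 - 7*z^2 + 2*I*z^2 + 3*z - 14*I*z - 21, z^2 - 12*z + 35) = z - 7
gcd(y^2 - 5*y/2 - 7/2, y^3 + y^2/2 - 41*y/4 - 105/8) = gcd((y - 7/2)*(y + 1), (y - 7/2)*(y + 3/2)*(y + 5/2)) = y - 7/2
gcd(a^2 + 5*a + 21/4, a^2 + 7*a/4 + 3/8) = a + 3/2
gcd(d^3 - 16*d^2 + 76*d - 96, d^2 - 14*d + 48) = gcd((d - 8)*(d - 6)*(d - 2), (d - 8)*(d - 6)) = d^2 - 14*d + 48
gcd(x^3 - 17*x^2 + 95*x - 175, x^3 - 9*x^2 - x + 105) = x^2 - 12*x + 35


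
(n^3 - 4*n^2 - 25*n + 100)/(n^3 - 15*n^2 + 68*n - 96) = (n^2 - 25)/(n^2 - 11*n + 24)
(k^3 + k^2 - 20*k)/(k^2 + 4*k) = (k^2 + k - 20)/(k + 4)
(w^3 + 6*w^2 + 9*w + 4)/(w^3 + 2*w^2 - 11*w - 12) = (w + 1)/(w - 3)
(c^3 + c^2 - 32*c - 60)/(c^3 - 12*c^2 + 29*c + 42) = (c^2 + 7*c + 10)/(c^2 - 6*c - 7)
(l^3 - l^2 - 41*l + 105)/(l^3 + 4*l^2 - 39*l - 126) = (l^2 - 8*l + 15)/(l^2 - 3*l - 18)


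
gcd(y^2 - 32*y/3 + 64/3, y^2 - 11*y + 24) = y - 8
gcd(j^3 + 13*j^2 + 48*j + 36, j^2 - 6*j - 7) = j + 1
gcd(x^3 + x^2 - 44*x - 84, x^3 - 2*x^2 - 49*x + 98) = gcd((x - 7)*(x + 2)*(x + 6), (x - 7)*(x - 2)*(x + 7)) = x - 7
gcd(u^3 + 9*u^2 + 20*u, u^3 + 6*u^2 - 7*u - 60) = u^2 + 9*u + 20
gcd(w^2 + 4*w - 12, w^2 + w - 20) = 1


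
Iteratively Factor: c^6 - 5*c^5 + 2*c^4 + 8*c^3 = (c)*(c^5 - 5*c^4 + 2*c^3 + 8*c^2) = c*(c - 4)*(c^4 - c^3 - 2*c^2) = c*(c - 4)*(c + 1)*(c^3 - 2*c^2) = c^2*(c - 4)*(c + 1)*(c^2 - 2*c) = c^2*(c - 4)*(c - 2)*(c + 1)*(c)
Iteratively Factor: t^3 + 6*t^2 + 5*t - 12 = (t - 1)*(t^2 + 7*t + 12) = (t - 1)*(t + 3)*(t + 4)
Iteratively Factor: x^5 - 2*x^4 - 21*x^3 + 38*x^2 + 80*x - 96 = (x + 2)*(x^4 - 4*x^3 - 13*x^2 + 64*x - 48) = (x - 4)*(x + 2)*(x^3 - 13*x + 12) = (x - 4)*(x - 1)*(x + 2)*(x^2 + x - 12) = (x - 4)*(x - 3)*(x - 1)*(x + 2)*(x + 4)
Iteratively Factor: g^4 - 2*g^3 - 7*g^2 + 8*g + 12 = (g + 1)*(g^3 - 3*g^2 - 4*g + 12) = (g - 3)*(g + 1)*(g^2 - 4) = (g - 3)*(g - 2)*(g + 1)*(g + 2)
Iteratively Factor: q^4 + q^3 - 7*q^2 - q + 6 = (q - 1)*(q^3 + 2*q^2 - 5*q - 6) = (q - 2)*(q - 1)*(q^2 + 4*q + 3) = (q - 2)*(q - 1)*(q + 3)*(q + 1)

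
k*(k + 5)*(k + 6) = k^3 + 11*k^2 + 30*k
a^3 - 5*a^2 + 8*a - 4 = (a - 2)^2*(a - 1)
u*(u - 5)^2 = u^3 - 10*u^2 + 25*u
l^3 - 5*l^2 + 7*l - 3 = (l - 3)*(l - 1)^2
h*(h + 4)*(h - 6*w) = h^3 - 6*h^2*w + 4*h^2 - 24*h*w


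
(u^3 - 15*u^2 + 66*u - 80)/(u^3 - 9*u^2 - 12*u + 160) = (u - 2)/(u + 4)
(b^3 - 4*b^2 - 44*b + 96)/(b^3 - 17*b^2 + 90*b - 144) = (b^2 + 4*b - 12)/(b^2 - 9*b + 18)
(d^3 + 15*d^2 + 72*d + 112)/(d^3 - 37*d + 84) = (d^2 + 8*d + 16)/(d^2 - 7*d + 12)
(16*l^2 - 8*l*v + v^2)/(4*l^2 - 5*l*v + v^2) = (-4*l + v)/(-l + v)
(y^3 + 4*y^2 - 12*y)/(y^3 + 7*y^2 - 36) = y/(y + 3)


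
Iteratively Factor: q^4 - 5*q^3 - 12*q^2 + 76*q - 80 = (q - 2)*(q^3 - 3*q^2 - 18*q + 40) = (q - 2)^2*(q^2 - q - 20) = (q - 5)*(q - 2)^2*(q + 4)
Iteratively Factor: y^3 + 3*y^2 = (y)*(y^2 + 3*y) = y^2*(y + 3)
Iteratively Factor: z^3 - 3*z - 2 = (z - 2)*(z^2 + 2*z + 1) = (z - 2)*(z + 1)*(z + 1)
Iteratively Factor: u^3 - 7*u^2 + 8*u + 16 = (u + 1)*(u^2 - 8*u + 16) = (u - 4)*(u + 1)*(u - 4)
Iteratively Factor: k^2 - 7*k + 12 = (k - 4)*(k - 3)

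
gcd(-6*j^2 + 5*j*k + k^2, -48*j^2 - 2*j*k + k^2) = 6*j + k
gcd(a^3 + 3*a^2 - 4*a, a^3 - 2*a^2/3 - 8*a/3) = a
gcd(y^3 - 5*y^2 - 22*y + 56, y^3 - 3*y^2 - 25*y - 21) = y - 7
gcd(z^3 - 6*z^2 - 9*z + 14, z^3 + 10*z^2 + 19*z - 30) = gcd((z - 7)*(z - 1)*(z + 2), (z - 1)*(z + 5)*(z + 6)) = z - 1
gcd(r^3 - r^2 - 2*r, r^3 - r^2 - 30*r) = r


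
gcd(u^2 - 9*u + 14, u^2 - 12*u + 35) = u - 7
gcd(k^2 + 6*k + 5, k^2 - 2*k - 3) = k + 1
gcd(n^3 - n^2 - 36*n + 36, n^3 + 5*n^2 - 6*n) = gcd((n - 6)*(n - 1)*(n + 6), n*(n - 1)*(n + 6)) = n^2 + 5*n - 6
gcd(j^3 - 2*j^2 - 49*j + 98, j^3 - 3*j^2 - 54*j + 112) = j^2 + 5*j - 14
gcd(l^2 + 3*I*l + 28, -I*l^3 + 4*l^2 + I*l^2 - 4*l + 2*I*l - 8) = 1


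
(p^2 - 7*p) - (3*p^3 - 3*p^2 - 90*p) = -3*p^3 + 4*p^2 + 83*p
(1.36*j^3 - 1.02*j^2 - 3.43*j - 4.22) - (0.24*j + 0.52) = 1.36*j^3 - 1.02*j^2 - 3.67*j - 4.74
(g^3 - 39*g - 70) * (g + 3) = g^4 + 3*g^3 - 39*g^2 - 187*g - 210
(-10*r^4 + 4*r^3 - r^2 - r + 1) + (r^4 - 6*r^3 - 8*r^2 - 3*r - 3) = -9*r^4 - 2*r^3 - 9*r^2 - 4*r - 2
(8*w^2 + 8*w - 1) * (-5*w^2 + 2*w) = -40*w^4 - 24*w^3 + 21*w^2 - 2*w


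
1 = 1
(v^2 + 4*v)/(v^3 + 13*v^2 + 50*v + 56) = v/(v^2 + 9*v + 14)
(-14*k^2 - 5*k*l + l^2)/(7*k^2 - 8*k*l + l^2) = (-2*k - l)/(k - l)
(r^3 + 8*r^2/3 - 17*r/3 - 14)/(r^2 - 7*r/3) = r + 5 + 6/r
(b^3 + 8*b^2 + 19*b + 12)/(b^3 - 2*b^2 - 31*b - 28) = (b + 3)/(b - 7)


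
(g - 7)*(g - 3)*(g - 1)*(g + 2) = g^4 - 9*g^3 + 9*g^2 + 41*g - 42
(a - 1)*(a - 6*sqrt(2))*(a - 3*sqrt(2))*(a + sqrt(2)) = a^4 - 8*sqrt(2)*a^3 - a^3 + 8*sqrt(2)*a^2 + 18*a^2 - 18*a + 36*sqrt(2)*a - 36*sqrt(2)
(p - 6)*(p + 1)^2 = p^3 - 4*p^2 - 11*p - 6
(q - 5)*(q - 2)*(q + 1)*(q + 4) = q^4 - 2*q^3 - 21*q^2 + 22*q + 40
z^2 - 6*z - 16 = (z - 8)*(z + 2)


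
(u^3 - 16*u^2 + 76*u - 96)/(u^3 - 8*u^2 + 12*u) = (u - 8)/u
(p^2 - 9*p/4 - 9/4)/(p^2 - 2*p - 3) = (p + 3/4)/(p + 1)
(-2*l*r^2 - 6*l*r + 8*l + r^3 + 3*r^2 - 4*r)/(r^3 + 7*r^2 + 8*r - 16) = (-2*l + r)/(r + 4)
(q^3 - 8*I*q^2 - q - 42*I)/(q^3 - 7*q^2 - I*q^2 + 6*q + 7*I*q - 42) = (q - 7*I)/(q - 7)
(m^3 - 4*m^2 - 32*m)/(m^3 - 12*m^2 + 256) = m/(m - 8)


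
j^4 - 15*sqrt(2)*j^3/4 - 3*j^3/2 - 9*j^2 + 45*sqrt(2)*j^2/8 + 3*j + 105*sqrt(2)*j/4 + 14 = (j - 7/2)*(j - 4*sqrt(2))*(sqrt(2)*j/2 + sqrt(2))*(sqrt(2)*j + 1/2)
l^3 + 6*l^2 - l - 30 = (l - 2)*(l + 3)*(l + 5)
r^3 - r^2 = r^2*(r - 1)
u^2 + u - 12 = (u - 3)*(u + 4)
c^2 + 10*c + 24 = (c + 4)*(c + 6)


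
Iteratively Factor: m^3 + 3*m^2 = (m)*(m^2 + 3*m) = m^2*(m + 3)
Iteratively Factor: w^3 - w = (w)*(w^2 - 1) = w*(w - 1)*(w + 1)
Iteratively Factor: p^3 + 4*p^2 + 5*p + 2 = (p + 1)*(p^2 + 3*p + 2) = (p + 1)*(p + 2)*(p + 1)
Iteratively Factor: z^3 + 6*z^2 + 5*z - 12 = (z - 1)*(z^2 + 7*z + 12) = (z - 1)*(z + 4)*(z + 3)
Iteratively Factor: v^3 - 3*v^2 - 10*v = (v + 2)*(v^2 - 5*v) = (v - 5)*(v + 2)*(v)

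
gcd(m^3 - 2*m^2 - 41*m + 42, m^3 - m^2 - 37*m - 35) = m - 7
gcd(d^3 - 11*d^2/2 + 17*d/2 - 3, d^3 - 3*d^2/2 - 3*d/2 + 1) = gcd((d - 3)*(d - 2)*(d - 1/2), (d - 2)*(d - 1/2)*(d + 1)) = d^2 - 5*d/2 + 1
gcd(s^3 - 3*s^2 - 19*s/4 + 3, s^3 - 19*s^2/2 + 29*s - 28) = s - 4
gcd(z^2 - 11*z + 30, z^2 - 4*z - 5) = z - 5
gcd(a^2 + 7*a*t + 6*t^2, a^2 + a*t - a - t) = a + t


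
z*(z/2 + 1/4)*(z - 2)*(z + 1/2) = z^4/2 - z^3/2 - 7*z^2/8 - z/4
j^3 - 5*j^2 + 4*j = j*(j - 4)*(j - 1)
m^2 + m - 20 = (m - 4)*(m + 5)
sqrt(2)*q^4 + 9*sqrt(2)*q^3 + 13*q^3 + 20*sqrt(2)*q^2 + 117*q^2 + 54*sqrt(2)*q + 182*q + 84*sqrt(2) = (q + 2)*(q + 7)*(q + 6*sqrt(2))*(sqrt(2)*q + 1)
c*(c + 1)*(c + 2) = c^3 + 3*c^2 + 2*c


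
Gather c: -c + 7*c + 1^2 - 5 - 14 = 6*c - 18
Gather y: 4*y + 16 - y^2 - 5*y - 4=-y^2 - y + 12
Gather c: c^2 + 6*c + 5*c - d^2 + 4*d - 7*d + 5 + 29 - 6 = c^2 + 11*c - d^2 - 3*d + 28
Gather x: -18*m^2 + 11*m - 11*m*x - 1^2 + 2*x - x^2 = -18*m^2 + 11*m - x^2 + x*(2 - 11*m) - 1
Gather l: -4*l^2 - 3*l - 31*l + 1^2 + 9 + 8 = -4*l^2 - 34*l + 18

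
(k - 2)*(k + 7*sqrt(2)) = k^2 - 2*k + 7*sqrt(2)*k - 14*sqrt(2)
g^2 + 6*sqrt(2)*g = g*(g + 6*sqrt(2))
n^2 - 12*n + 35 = (n - 7)*(n - 5)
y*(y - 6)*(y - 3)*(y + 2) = y^4 - 7*y^3 + 36*y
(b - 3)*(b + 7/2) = b^2 + b/2 - 21/2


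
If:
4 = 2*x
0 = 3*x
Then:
No Solution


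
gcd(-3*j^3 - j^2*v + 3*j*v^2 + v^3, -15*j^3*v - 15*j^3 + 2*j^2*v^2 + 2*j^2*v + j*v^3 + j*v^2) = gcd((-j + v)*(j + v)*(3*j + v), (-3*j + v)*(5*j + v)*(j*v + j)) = 1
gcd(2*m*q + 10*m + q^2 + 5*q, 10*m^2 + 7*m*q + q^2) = 2*m + q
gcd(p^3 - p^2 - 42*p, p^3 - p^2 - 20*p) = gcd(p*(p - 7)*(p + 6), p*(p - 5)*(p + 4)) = p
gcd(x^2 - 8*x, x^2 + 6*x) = x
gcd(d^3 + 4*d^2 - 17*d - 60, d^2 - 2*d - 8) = d - 4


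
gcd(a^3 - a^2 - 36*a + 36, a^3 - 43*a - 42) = a + 6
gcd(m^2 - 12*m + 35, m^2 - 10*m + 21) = m - 7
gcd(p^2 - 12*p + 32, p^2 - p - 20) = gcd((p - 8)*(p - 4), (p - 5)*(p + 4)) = 1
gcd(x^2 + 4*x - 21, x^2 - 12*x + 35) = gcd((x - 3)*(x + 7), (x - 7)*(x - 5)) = 1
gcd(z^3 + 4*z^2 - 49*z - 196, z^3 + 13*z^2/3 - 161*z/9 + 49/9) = z + 7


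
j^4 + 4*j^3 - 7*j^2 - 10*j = j*(j - 2)*(j + 1)*(j + 5)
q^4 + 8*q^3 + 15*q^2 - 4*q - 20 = (q - 1)*(q + 2)^2*(q + 5)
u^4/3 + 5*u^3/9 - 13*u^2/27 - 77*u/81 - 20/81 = (u/3 + 1/3)*(u - 4/3)*(u + 1/3)*(u + 5/3)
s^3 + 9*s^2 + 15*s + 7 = (s + 1)^2*(s + 7)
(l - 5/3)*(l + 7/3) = l^2 + 2*l/3 - 35/9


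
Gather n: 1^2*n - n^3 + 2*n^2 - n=-n^3 + 2*n^2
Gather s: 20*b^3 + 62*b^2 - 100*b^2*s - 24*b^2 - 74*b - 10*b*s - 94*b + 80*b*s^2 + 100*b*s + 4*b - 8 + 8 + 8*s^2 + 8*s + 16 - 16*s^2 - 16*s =20*b^3 + 38*b^2 - 164*b + s^2*(80*b - 8) + s*(-100*b^2 + 90*b - 8) + 16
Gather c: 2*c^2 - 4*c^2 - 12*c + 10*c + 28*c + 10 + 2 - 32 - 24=-2*c^2 + 26*c - 44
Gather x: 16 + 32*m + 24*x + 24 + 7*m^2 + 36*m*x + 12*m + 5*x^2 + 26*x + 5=7*m^2 + 44*m + 5*x^2 + x*(36*m + 50) + 45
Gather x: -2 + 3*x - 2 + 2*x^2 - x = 2*x^2 + 2*x - 4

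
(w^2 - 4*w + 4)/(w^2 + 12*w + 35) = (w^2 - 4*w + 4)/(w^2 + 12*w + 35)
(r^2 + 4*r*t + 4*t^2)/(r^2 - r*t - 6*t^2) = (r + 2*t)/(r - 3*t)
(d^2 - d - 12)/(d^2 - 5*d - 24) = (d - 4)/(d - 8)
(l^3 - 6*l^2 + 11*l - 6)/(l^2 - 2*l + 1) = (l^2 - 5*l + 6)/(l - 1)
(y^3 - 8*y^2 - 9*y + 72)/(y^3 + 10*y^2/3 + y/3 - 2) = 3*(y^2 - 11*y + 24)/(3*y^2 + y - 2)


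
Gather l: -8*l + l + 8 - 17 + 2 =-7*l - 7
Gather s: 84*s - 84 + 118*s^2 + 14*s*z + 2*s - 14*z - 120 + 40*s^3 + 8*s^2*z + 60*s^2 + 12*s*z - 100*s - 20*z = 40*s^3 + s^2*(8*z + 178) + s*(26*z - 14) - 34*z - 204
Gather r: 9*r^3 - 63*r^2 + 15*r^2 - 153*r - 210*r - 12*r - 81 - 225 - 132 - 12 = 9*r^3 - 48*r^2 - 375*r - 450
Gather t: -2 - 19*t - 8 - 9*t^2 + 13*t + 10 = -9*t^2 - 6*t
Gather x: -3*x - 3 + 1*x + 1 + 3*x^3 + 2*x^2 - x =3*x^3 + 2*x^2 - 3*x - 2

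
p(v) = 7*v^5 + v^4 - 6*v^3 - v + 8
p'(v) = 35*v^4 + 4*v^3 - 18*v^2 - 1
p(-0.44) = 8.87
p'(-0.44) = -3.51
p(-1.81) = -79.86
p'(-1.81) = 291.96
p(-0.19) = 8.23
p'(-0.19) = -1.63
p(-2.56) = -615.49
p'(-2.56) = 1317.16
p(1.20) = 15.92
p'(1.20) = 52.57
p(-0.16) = 8.18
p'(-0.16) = -1.45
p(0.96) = 8.29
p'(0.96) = 15.68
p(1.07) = 10.71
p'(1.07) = 29.17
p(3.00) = 1625.00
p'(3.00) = 2780.00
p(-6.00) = -51826.00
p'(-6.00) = 43847.00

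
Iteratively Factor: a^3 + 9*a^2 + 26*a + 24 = (a + 4)*(a^2 + 5*a + 6) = (a + 3)*(a + 4)*(a + 2)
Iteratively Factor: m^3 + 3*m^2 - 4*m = (m + 4)*(m^2 - m) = (m - 1)*(m + 4)*(m)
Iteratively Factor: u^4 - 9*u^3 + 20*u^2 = (u)*(u^3 - 9*u^2 + 20*u) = u^2*(u^2 - 9*u + 20) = u^2*(u - 4)*(u - 5)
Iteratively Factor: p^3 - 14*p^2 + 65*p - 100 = (p - 5)*(p^2 - 9*p + 20) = (p - 5)*(p - 4)*(p - 5)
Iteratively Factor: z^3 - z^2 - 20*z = (z - 5)*(z^2 + 4*z) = (z - 5)*(z + 4)*(z)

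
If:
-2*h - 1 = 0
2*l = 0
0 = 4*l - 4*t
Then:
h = -1/2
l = 0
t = 0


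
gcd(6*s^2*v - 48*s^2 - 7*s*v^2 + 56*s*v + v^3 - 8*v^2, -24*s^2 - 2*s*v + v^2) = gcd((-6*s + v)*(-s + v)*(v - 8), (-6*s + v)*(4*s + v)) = 6*s - v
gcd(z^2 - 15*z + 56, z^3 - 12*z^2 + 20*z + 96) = z - 8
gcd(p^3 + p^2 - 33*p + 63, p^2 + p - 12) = p - 3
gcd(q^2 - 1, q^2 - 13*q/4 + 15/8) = 1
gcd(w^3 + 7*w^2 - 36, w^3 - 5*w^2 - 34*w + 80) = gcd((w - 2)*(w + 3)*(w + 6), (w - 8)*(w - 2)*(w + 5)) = w - 2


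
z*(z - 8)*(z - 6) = z^3 - 14*z^2 + 48*z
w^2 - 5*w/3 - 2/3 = (w - 2)*(w + 1/3)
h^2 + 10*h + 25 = (h + 5)^2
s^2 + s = s*(s + 1)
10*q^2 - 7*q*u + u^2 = (-5*q + u)*(-2*q + u)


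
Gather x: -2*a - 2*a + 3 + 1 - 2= 2 - 4*a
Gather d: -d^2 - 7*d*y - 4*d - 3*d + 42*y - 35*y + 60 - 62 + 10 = -d^2 + d*(-7*y - 7) + 7*y + 8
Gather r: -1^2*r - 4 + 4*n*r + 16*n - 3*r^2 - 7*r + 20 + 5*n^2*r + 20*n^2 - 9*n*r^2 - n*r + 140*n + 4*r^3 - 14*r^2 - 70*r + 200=20*n^2 + 156*n + 4*r^3 + r^2*(-9*n - 17) + r*(5*n^2 + 3*n - 78) + 216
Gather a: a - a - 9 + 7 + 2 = 0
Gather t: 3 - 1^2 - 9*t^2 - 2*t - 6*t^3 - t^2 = -6*t^3 - 10*t^2 - 2*t + 2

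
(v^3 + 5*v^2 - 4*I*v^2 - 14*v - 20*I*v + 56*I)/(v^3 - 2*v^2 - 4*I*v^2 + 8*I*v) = (v + 7)/v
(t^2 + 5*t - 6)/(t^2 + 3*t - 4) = (t + 6)/(t + 4)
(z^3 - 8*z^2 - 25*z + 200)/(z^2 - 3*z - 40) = z - 5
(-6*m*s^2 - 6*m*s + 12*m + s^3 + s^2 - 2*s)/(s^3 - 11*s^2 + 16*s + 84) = (-6*m*s + 6*m + s^2 - s)/(s^2 - 13*s + 42)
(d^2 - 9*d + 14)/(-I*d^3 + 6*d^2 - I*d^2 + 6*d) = (-d^2 + 9*d - 14)/(d*(I*d^2 - 6*d + I*d - 6))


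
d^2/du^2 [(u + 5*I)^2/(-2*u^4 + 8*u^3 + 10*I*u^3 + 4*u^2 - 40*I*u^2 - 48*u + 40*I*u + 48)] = (-3*u^6 - 45*I*u^5 + u^4*(-131 + 120*I) + u^3*(-80 - 1005*I) + u^2*(-3972 + 3360*I) + u*(7856 + 3420*I) - 544 - 4440*I)/(u^10 + u^9*(-8 - 15*I) + u^8*(-69 + 120*I) + u^7*(712 - 55*I) + u^6*(-1658 - 1960*I) + u^5*(-1488 + 6540*I) + u^4*(11688 - 5440*I) + u^3*(-16128 - 8080*I) + u^2*(3744 + 17280*I) + u*(6912 - 8640*I) - 3456)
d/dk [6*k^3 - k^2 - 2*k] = 18*k^2 - 2*k - 2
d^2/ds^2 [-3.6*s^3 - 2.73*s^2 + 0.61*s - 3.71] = -21.6*s - 5.46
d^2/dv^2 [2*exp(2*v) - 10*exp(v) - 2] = (8*exp(v) - 10)*exp(v)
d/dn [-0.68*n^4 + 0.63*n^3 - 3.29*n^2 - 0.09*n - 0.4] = -2.72*n^3 + 1.89*n^2 - 6.58*n - 0.09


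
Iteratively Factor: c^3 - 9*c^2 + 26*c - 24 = (c - 3)*(c^2 - 6*c + 8) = (c - 4)*(c - 3)*(c - 2)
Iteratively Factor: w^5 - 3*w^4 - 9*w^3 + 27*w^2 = (w - 3)*(w^4 - 9*w^2) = (w - 3)*(w + 3)*(w^3 - 3*w^2) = (w - 3)^2*(w + 3)*(w^2) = w*(w - 3)^2*(w + 3)*(w)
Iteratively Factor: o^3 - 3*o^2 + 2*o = (o)*(o^2 - 3*o + 2) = o*(o - 2)*(o - 1)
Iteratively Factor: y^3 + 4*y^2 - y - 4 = (y + 1)*(y^2 + 3*y - 4) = (y + 1)*(y + 4)*(y - 1)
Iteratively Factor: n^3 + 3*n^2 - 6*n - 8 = (n + 4)*(n^2 - n - 2) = (n - 2)*(n + 4)*(n + 1)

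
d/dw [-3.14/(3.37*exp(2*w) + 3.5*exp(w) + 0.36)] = (21.1636*exp(w) + 10.99)*exp(w)/(3.37*exp(2*w) + 3.5*exp(w) + 0.36)^2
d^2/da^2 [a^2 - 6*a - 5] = 2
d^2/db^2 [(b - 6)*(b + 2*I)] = 2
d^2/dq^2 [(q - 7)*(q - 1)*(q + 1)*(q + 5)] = 12*q^2 - 12*q - 72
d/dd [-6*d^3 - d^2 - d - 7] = -18*d^2 - 2*d - 1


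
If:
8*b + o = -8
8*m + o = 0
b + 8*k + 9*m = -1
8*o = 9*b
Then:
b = -64/73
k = -45/292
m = 9/73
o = -72/73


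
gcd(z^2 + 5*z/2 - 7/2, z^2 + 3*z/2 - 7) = z + 7/2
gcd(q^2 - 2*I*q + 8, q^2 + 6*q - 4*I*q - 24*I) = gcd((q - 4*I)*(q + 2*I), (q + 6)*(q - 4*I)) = q - 4*I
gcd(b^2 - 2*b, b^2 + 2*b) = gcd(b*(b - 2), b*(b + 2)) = b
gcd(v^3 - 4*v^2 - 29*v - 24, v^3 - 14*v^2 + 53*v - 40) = v - 8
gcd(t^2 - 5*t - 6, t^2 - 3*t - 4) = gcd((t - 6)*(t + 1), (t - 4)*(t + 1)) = t + 1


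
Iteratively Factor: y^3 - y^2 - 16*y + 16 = (y - 4)*(y^2 + 3*y - 4) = (y - 4)*(y - 1)*(y + 4)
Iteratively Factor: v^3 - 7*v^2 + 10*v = (v - 5)*(v^2 - 2*v) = v*(v - 5)*(v - 2)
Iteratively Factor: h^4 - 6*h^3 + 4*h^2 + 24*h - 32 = (h - 4)*(h^3 - 2*h^2 - 4*h + 8) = (h - 4)*(h - 2)*(h^2 - 4) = (h - 4)*(h - 2)^2*(h + 2)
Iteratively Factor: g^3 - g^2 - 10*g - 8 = (g - 4)*(g^2 + 3*g + 2) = (g - 4)*(g + 1)*(g + 2)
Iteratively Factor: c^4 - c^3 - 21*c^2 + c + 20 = (c - 1)*(c^3 - 21*c - 20) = (c - 5)*(c - 1)*(c^2 + 5*c + 4) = (c - 5)*(c - 1)*(c + 4)*(c + 1)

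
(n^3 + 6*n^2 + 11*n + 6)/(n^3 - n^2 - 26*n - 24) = (n^2 + 5*n + 6)/(n^2 - 2*n - 24)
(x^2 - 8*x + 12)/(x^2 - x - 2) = (x - 6)/(x + 1)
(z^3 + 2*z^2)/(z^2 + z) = z*(z + 2)/(z + 1)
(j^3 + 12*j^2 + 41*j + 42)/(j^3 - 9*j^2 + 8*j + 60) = (j^2 + 10*j + 21)/(j^2 - 11*j + 30)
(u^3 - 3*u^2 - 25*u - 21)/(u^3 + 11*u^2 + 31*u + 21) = (u - 7)/(u + 7)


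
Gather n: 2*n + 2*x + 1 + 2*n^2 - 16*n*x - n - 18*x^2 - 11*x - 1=2*n^2 + n*(1 - 16*x) - 18*x^2 - 9*x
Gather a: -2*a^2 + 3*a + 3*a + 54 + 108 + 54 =-2*a^2 + 6*a + 216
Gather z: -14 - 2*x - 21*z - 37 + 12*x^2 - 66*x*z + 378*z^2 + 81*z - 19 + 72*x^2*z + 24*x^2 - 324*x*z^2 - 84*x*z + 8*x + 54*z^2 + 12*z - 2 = 36*x^2 + 6*x + z^2*(432 - 324*x) + z*(72*x^2 - 150*x + 72) - 72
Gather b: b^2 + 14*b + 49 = b^2 + 14*b + 49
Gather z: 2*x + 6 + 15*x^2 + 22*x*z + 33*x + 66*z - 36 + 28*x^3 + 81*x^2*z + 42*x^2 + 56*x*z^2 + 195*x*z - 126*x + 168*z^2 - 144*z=28*x^3 + 57*x^2 - 91*x + z^2*(56*x + 168) + z*(81*x^2 + 217*x - 78) - 30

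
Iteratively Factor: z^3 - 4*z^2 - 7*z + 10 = (z - 1)*(z^2 - 3*z - 10) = (z - 5)*(z - 1)*(z + 2)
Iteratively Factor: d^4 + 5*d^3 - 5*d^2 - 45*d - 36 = (d + 4)*(d^3 + d^2 - 9*d - 9) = (d + 1)*(d + 4)*(d^2 - 9) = (d + 1)*(d + 3)*(d + 4)*(d - 3)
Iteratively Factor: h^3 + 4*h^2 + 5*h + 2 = (h + 1)*(h^2 + 3*h + 2) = (h + 1)*(h + 2)*(h + 1)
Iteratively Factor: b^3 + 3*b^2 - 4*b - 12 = (b - 2)*(b^2 + 5*b + 6) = (b - 2)*(b + 2)*(b + 3)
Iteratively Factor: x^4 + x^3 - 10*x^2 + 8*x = (x - 1)*(x^3 + 2*x^2 - 8*x) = (x - 2)*(x - 1)*(x^2 + 4*x) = (x - 2)*(x - 1)*(x + 4)*(x)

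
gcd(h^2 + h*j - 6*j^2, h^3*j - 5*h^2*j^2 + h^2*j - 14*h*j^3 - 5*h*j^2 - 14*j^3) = 1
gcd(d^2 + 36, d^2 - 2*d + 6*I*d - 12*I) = d + 6*I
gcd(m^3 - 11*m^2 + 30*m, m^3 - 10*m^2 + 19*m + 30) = m^2 - 11*m + 30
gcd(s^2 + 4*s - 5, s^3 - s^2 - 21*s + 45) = s + 5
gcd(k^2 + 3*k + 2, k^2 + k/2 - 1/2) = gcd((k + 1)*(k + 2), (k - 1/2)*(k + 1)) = k + 1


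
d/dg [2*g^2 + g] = 4*g + 1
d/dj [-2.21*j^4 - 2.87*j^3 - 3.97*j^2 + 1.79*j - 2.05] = -8.84*j^3 - 8.61*j^2 - 7.94*j + 1.79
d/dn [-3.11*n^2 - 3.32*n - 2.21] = -6.22*n - 3.32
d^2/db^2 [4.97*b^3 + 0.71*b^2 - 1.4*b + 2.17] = 29.82*b + 1.42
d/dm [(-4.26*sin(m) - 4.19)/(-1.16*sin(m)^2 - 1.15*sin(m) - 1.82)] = (-4.9416*sin(m)^2 - 9.7208*sin(m) + 2.9347)*cos(m)/(1.3456*sin(m)^4 + 2.668*sin(m)^3 + 5.5449*sin(m)^2 + 4.186*sin(m) + 3.3124)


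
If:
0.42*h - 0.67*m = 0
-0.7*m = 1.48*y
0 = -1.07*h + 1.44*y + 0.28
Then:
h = 0.19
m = 0.12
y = -0.06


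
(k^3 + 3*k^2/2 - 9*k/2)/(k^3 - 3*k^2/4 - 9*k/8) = 4*(k + 3)/(4*k + 3)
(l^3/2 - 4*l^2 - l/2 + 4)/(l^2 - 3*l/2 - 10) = (-l^3 + 8*l^2 + l - 8)/(-2*l^2 + 3*l + 20)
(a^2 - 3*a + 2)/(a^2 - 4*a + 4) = (a - 1)/(a - 2)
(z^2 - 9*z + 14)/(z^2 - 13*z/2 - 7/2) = 2*(z - 2)/(2*z + 1)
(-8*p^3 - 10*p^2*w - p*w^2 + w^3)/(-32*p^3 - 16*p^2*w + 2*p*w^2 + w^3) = (p + w)/(4*p + w)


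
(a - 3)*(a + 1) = a^2 - 2*a - 3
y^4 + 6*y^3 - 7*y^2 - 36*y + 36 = (y - 2)*(y - 1)*(y + 3)*(y + 6)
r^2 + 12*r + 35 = (r + 5)*(r + 7)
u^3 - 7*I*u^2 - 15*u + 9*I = (u - 3*I)^2*(u - I)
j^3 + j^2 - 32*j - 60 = (j - 6)*(j + 2)*(j + 5)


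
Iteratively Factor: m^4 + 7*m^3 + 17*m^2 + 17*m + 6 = (m + 2)*(m^3 + 5*m^2 + 7*m + 3) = (m + 1)*(m + 2)*(m^2 + 4*m + 3) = (m + 1)^2*(m + 2)*(m + 3)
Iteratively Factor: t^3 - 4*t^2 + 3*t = (t)*(t^2 - 4*t + 3) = t*(t - 1)*(t - 3)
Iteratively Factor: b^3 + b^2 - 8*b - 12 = (b + 2)*(b^2 - b - 6) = (b + 2)^2*(b - 3)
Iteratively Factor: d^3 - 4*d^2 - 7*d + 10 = (d - 1)*(d^2 - 3*d - 10) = (d - 5)*(d - 1)*(d + 2)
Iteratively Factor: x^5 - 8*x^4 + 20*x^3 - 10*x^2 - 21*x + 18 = (x - 3)*(x^4 - 5*x^3 + 5*x^2 + 5*x - 6) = (x - 3)*(x - 1)*(x^3 - 4*x^2 + x + 6) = (x - 3)*(x - 1)*(x + 1)*(x^2 - 5*x + 6) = (x - 3)*(x - 2)*(x - 1)*(x + 1)*(x - 3)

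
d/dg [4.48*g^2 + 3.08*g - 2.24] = 8.96*g + 3.08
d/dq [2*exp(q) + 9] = 2*exp(q)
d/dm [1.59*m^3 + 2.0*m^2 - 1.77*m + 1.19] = 4.77*m^2 + 4.0*m - 1.77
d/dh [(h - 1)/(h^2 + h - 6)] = (h^2 + h - (h - 1)*(2*h + 1) - 6)/(h^2 + h - 6)^2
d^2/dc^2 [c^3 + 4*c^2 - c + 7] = 6*c + 8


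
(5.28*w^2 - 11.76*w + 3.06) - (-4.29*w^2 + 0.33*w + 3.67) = 9.57*w^2 - 12.09*w - 0.61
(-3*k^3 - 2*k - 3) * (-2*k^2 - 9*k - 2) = 6*k^5 + 27*k^4 + 10*k^3 + 24*k^2 + 31*k + 6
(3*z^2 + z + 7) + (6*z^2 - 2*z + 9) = 9*z^2 - z + 16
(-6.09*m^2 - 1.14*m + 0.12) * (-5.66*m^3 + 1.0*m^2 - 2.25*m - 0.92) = 34.4694*m^5 + 0.3624*m^4 + 11.8833*m^3 + 8.2878*m^2 + 0.7788*m - 0.1104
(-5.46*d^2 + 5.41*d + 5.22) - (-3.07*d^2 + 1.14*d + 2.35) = -2.39*d^2 + 4.27*d + 2.87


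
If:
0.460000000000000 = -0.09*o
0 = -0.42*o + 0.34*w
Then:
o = -5.11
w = -6.31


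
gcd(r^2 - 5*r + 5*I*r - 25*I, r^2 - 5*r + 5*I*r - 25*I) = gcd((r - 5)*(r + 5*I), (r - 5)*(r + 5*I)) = r^2 + r*(-5 + 5*I) - 25*I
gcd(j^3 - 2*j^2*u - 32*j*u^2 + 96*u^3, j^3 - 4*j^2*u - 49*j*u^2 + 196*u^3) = -j + 4*u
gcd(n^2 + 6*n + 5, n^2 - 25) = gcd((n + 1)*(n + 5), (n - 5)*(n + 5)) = n + 5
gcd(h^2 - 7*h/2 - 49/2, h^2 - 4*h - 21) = h - 7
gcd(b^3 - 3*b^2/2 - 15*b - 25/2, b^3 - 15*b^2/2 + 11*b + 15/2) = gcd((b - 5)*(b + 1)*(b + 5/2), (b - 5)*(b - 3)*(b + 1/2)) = b - 5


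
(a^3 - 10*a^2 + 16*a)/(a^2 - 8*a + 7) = a*(a^2 - 10*a + 16)/(a^2 - 8*a + 7)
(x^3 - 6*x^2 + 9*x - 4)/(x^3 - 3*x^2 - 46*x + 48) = (x^2 - 5*x + 4)/(x^2 - 2*x - 48)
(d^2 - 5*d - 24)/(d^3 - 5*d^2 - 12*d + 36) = (d - 8)/(d^2 - 8*d + 12)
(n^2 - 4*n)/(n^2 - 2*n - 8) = n/(n + 2)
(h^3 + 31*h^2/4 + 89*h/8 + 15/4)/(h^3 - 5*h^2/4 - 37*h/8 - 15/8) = (h + 6)/(h - 3)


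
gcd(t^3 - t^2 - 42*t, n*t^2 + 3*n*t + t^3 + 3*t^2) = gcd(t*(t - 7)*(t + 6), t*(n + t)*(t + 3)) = t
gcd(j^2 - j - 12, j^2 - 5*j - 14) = 1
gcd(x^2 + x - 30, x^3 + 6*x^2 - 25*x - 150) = x^2 + x - 30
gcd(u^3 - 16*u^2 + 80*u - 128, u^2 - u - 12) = u - 4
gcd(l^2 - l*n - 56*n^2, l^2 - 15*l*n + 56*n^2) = l - 8*n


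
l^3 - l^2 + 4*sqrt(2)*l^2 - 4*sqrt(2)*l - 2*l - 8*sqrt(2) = (l - 2)*(l + 1)*(l + 4*sqrt(2))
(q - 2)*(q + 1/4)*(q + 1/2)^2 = q^4 - 3*q^3/4 - 2*q^2 - 15*q/16 - 1/8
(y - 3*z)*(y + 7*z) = y^2 + 4*y*z - 21*z^2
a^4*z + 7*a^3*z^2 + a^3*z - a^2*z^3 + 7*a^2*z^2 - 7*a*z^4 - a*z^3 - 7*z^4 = (a - z)*(a + z)*(a + 7*z)*(a*z + z)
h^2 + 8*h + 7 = (h + 1)*(h + 7)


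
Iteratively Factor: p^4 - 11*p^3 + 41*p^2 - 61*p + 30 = (p - 5)*(p^3 - 6*p^2 + 11*p - 6) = (p - 5)*(p - 3)*(p^2 - 3*p + 2) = (p - 5)*(p - 3)*(p - 2)*(p - 1)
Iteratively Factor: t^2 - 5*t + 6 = (t - 2)*(t - 3)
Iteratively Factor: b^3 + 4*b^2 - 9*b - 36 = (b + 3)*(b^2 + b - 12) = (b - 3)*(b + 3)*(b + 4)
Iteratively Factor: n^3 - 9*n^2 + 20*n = (n)*(n^2 - 9*n + 20) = n*(n - 5)*(n - 4)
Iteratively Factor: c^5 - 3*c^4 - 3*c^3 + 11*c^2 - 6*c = (c - 1)*(c^4 - 2*c^3 - 5*c^2 + 6*c) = (c - 1)*(c + 2)*(c^3 - 4*c^2 + 3*c) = c*(c - 1)*(c + 2)*(c^2 - 4*c + 3) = c*(c - 3)*(c - 1)*(c + 2)*(c - 1)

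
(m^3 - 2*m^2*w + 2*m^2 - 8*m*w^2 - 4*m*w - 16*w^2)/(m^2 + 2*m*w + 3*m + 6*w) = (m^2 - 4*m*w + 2*m - 8*w)/(m + 3)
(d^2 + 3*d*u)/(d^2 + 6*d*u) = (d + 3*u)/(d + 6*u)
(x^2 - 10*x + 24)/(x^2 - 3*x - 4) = (x - 6)/(x + 1)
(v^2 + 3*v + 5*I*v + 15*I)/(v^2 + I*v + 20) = (v + 3)/(v - 4*I)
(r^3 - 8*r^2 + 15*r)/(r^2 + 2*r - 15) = r*(r - 5)/(r + 5)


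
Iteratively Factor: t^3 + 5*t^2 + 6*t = (t + 3)*(t^2 + 2*t) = t*(t + 3)*(t + 2)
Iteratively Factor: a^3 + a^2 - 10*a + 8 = (a - 2)*(a^2 + 3*a - 4) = (a - 2)*(a + 4)*(a - 1)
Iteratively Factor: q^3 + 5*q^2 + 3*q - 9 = (q + 3)*(q^2 + 2*q - 3) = (q + 3)^2*(q - 1)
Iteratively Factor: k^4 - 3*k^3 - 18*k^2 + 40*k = (k - 2)*(k^3 - k^2 - 20*k) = (k - 5)*(k - 2)*(k^2 + 4*k) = k*(k - 5)*(k - 2)*(k + 4)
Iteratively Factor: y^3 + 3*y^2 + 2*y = (y + 1)*(y^2 + 2*y) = (y + 1)*(y + 2)*(y)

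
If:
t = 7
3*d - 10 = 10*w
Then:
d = 10*w/3 + 10/3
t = 7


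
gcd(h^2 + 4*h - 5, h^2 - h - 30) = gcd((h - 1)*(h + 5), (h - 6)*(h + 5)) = h + 5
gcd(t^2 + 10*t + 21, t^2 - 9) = t + 3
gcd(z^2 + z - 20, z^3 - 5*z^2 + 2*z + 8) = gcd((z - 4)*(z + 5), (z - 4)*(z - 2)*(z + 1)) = z - 4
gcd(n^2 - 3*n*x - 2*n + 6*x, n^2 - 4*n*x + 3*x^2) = -n + 3*x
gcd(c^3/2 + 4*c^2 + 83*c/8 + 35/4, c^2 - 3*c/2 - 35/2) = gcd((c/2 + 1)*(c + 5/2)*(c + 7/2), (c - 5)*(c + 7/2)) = c + 7/2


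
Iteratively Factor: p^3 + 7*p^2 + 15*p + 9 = (p + 3)*(p^2 + 4*p + 3) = (p + 1)*(p + 3)*(p + 3)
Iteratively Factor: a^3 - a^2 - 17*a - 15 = (a + 1)*(a^2 - 2*a - 15) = (a + 1)*(a + 3)*(a - 5)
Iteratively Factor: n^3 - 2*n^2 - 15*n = (n - 5)*(n^2 + 3*n) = n*(n - 5)*(n + 3)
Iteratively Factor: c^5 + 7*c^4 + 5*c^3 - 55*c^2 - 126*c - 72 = (c + 4)*(c^4 + 3*c^3 - 7*c^2 - 27*c - 18) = (c + 2)*(c + 4)*(c^3 + c^2 - 9*c - 9) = (c + 2)*(c + 3)*(c + 4)*(c^2 - 2*c - 3) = (c - 3)*(c + 2)*(c + 3)*(c + 4)*(c + 1)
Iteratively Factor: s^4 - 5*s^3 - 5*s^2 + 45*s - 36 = (s - 4)*(s^3 - s^2 - 9*s + 9) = (s - 4)*(s - 3)*(s^2 + 2*s - 3) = (s - 4)*(s - 3)*(s - 1)*(s + 3)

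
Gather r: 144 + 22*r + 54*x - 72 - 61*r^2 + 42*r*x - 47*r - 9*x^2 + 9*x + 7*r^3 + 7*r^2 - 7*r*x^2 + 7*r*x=7*r^3 - 54*r^2 + r*(-7*x^2 + 49*x - 25) - 9*x^2 + 63*x + 72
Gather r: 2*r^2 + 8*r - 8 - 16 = 2*r^2 + 8*r - 24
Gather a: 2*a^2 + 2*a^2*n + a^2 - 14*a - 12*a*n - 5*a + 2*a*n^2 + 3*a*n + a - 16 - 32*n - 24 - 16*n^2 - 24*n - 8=a^2*(2*n + 3) + a*(2*n^2 - 9*n - 18) - 16*n^2 - 56*n - 48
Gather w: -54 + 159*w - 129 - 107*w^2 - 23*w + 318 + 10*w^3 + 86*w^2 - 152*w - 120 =10*w^3 - 21*w^2 - 16*w + 15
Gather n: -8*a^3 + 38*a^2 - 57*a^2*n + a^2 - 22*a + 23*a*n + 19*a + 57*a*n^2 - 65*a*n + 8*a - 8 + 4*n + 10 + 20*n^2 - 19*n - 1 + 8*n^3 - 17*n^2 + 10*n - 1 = -8*a^3 + 39*a^2 + 5*a + 8*n^3 + n^2*(57*a + 3) + n*(-57*a^2 - 42*a - 5)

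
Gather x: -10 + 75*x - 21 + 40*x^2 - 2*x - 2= 40*x^2 + 73*x - 33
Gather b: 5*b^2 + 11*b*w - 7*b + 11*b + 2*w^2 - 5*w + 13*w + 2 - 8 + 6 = 5*b^2 + b*(11*w + 4) + 2*w^2 + 8*w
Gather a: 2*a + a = 3*a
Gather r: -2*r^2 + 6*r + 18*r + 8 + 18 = -2*r^2 + 24*r + 26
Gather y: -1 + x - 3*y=x - 3*y - 1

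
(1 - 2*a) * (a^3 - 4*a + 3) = -2*a^4 + a^3 + 8*a^2 - 10*a + 3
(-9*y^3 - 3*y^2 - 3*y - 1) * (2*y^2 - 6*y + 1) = -18*y^5 + 48*y^4 + 3*y^3 + 13*y^2 + 3*y - 1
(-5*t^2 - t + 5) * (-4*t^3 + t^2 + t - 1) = 20*t^5 - t^4 - 26*t^3 + 9*t^2 + 6*t - 5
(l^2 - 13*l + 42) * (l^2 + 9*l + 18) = l^4 - 4*l^3 - 57*l^2 + 144*l + 756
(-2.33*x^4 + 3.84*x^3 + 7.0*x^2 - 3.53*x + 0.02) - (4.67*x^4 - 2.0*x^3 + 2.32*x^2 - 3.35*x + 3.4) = -7.0*x^4 + 5.84*x^3 + 4.68*x^2 - 0.18*x - 3.38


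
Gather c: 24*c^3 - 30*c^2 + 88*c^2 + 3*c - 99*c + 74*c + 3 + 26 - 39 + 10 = 24*c^3 + 58*c^2 - 22*c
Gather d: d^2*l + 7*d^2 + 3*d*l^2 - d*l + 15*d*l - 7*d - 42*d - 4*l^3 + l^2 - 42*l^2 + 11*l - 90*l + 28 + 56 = d^2*(l + 7) + d*(3*l^2 + 14*l - 49) - 4*l^3 - 41*l^2 - 79*l + 84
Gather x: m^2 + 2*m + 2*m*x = m^2 + 2*m*x + 2*m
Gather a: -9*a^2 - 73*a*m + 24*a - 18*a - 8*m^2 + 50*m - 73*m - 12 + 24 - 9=-9*a^2 + a*(6 - 73*m) - 8*m^2 - 23*m + 3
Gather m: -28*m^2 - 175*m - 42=-28*m^2 - 175*m - 42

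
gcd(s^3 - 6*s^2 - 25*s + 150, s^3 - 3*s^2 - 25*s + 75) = s^2 - 25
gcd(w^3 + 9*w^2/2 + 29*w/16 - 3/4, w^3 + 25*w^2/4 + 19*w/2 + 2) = w + 4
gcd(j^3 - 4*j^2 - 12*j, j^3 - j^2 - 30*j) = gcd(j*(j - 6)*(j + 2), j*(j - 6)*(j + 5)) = j^2 - 6*j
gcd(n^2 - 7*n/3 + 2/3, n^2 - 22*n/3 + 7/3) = n - 1/3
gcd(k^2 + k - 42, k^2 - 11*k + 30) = k - 6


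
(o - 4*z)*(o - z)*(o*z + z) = o^3*z - 5*o^2*z^2 + o^2*z + 4*o*z^3 - 5*o*z^2 + 4*z^3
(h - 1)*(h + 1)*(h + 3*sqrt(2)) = h^3 + 3*sqrt(2)*h^2 - h - 3*sqrt(2)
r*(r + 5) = r^2 + 5*r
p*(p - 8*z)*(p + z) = p^3 - 7*p^2*z - 8*p*z^2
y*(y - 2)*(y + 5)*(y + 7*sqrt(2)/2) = y^4 + 3*y^3 + 7*sqrt(2)*y^3/2 - 10*y^2 + 21*sqrt(2)*y^2/2 - 35*sqrt(2)*y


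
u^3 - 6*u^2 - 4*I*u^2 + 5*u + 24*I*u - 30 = (u - 6)*(u - 5*I)*(u + I)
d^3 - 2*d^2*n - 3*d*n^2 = d*(d - 3*n)*(d + n)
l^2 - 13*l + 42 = (l - 7)*(l - 6)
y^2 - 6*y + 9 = (y - 3)^2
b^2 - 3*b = b*(b - 3)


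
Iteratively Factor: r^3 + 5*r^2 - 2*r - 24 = (r + 4)*(r^2 + r - 6) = (r - 2)*(r + 4)*(r + 3)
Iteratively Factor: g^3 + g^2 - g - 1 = (g + 1)*(g^2 - 1) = (g - 1)*(g + 1)*(g + 1)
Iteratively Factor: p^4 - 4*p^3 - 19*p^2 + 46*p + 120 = (p - 4)*(p^3 - 19*p - 30) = (p - 4)*(p + 2)*(p^2 - 2*p - 15) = (p - 5)*(p - 4)*(p + 2)*(p + 3)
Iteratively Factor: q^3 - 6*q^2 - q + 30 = (q + 2)*(q^2 - 8*q + 15) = (q - 3)*(q + 2)*(q - 5)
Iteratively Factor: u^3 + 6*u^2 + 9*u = (u)*(u^2 + 6*u + 9) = u*(u + 3)*(u + 3)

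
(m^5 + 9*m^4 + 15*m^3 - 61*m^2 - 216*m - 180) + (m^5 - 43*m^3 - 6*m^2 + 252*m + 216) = 2*m^5 + 9*m^4 - 28*m^3 - 67*m^2 + 36*m + 36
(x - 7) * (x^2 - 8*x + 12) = x^3 - 15*x^2 + 68*x - 84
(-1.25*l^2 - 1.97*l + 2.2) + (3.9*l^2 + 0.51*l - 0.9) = 2.65*l^2 - 1.46*l + 1.3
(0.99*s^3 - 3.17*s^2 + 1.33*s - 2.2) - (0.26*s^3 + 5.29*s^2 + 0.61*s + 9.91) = 0.73*s^3 - 8.46*s^2 + 0.72*s - 12.11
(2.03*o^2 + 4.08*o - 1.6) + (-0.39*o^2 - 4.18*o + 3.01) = 1.64*o^2 - 0.0999999999999996*o + 1.41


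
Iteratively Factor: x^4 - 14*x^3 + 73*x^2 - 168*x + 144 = (x - 4)*(x^3 - 10*x^2 + 33*x - 36) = (x - 4)*(x - 3)*(x^2 - 7*x + 12) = (x - 4)^2*(x - 3)*(x - 3)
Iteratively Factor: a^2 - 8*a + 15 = (a - 5)*(a - 3)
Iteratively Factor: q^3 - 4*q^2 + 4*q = (q - 2)*(q^2 - 2*q) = q*(q - 2)*(q - 2)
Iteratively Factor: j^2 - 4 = (j + 2)*(j - 2)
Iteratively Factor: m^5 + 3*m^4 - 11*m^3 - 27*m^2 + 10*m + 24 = (m - 3)*(m^4 + 6*m^3 + 7*m^2 - 6*m - 8) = (m - 3)*(m + 4)*(m^3 + 2*m^2 - m - 2) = (m - 3)*(m + 1)*(m + 4)*(m^2 + m - 2) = (m - 3)*(m + 1)*(m + 2)*(m + 4)*(m - 1)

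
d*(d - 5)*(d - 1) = d^3 - 6*d^2 + 5*d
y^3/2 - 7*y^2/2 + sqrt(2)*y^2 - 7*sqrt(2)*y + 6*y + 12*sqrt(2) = (y/2 + sqrt(2))*(y - 4)*(y - 3)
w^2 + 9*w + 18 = (w + 3)*(w + 6)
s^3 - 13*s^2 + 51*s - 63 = (s - 7)*(s - 3)^2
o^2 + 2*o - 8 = (o - 2)*(o + 4)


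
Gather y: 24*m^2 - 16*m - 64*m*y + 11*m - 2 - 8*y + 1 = 24*m^2 - 5*m + y*(-64*m - 8) - 1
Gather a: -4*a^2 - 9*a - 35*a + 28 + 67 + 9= -4*a^2 - 44*a + 104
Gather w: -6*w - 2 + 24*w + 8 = 18*w + 6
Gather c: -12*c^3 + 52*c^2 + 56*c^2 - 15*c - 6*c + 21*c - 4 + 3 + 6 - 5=-12*c^3 + 108*c^2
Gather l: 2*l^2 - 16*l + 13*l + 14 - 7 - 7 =2*l^2 - 3*l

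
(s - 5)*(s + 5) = s^2 - 25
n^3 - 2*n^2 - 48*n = n*(n - 8)*(n + 6)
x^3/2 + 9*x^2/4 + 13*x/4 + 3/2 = (x/2 + 1/2)*(x + 3/2)*(x + 2)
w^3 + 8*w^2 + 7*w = w*(w + 1)*(w + 7)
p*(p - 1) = p^2 - p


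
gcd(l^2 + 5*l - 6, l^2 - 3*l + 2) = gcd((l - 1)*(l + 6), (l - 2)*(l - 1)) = l - 1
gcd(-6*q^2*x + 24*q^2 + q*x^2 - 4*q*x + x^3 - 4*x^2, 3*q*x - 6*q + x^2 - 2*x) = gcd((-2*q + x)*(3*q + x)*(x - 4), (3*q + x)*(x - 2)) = 3*q + x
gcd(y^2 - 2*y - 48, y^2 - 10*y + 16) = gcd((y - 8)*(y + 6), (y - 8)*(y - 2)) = y - 8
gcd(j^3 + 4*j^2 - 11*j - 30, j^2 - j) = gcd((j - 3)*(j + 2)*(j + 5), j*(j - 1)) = 1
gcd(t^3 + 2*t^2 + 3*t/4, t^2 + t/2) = t^2 + t/2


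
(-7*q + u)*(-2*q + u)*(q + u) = 14*q^3 + 5*q^2*u - 8*q*u^2 + u^3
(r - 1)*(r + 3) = r^2 + 2*r - 3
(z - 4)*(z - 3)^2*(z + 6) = z^4 - 4*z^3 - 27*z^2 + 162*z - 216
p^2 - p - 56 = (p - 8)*(p + 7)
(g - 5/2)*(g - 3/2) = g^2 - 4*g + 15/4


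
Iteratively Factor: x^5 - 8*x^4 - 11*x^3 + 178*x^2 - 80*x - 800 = (x + 4)*(x^4 - 12*x^3 + 37*x^2 + 30*x - 200) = (x - 4)*(x + 4)*(x^3 - 8*x^2 + 5*x + 50) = (x - 4)*(x + 2)*(x + 4)*(x^2 - 10*x + 25) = (x - 5)*(x - 4)*(x + 2)*(x + 4)*(x - 5)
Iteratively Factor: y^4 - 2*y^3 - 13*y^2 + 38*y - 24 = (y - 1)*(y^3 - y^2 - 14*y + 24) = (y - 1)*(y + 4)*(y^2 - 5*y + 6) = (y - 2)*(y - 1)*(y + 4)*(y - 3)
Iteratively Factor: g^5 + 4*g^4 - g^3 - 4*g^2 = (g + 4)*(g^4 - g^2) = (g - 1)*(g + 4)*(g^3 + g^2) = (g - 1)*(g + 1)*(g + 4)*(g^2) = g*(g - 1)*(g + 1)*(g + 4)*(g)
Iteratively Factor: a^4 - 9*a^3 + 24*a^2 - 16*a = (a - 1)*(a^3 - 8*a^2 + 16*a) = a*(a - 1)*(a^2 - 8*a + 16) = a*(a - 4)*(a - 1)*(a - 4)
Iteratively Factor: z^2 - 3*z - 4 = (z - 4)*(z + 1)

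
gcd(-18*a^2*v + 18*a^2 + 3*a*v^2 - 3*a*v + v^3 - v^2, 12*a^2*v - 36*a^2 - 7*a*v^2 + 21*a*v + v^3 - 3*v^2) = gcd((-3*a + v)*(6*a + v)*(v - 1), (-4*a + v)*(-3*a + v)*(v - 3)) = -3*a + v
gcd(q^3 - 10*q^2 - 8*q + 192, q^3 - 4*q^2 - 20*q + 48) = q^2 - 2*q - 24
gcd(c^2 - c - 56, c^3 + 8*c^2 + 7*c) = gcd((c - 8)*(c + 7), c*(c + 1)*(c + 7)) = c + 7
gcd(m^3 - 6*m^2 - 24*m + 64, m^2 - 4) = m - 2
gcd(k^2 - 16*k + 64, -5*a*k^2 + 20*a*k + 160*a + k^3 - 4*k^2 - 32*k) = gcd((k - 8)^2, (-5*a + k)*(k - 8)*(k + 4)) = k - 8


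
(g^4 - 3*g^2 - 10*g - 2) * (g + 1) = g^5 + g^4 - 3*g^3 - 13*g^2 - 12*g - 2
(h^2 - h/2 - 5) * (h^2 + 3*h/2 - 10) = h^4 + h^3 - 63*h^2/4 - 5*h/2 + 50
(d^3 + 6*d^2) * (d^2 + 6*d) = d^5 + 12*d^4 + 36*d^3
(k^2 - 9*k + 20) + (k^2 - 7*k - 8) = 2*k^2 - 16*k + 12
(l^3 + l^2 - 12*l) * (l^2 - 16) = l^5 + l^4 - 28*l^3 - 16*l^2 + 192*l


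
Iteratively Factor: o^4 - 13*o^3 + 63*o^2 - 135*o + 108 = (o - 3)*(o^3 - 10*o^2 + 33*o - 36) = (o - 3)^2*(o^2 - 7*o + 12) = (o - 3)^3*(o - 4)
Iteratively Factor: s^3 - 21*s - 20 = (s + 4)*(s^2 - 4*s - 5) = (s - 5)*(s + 4)*(s + 1)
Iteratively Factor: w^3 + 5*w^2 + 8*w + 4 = (w + 1)*(w^2 + 4*w + 4) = (w + 1)*(w + 2)*(w + 2)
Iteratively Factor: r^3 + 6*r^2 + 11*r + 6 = (r + 2)*(r^2 + 4*r + 3) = (r + 1)*(r + 2)*(r + 3)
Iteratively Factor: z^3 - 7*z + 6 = (z - 2)*(z^2 + 2*z - 3) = (z - 2)*(z + 3)*(z - 1)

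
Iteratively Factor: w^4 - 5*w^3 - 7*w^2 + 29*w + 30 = (w + 1)*(w^3 - 6*w^2 - w + 30) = (w + 1)*(w + 2)*(w^2 - 8*w + 15) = (w - 5)*(w + 1)*(w + 2)*(w - 3)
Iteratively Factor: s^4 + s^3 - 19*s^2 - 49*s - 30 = (s - 5)*(s^3 + 6*s^2 + 11*s + 6) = (s - 5)*(s + 1)*(s^2 + 5*s + 6) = (s - 5)*(s + 1)*(s + 3)*(s + 2)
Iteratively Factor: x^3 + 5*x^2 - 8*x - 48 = (x + 4)*(x^2 + x - 12) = (x - 3)*(x + 4)*(x + 4)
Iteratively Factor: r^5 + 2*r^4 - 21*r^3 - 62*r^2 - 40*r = (r + 4)*(r^4 - 2*r^3 - 13*r^2 - 10*r) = (r + 1)*(r + 4)*(r^3 - 3*r^2 - 10*r) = r*(r + 1)*(r + 4)*(r^2 - 3*r - 10) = r*(r - 5)*(r + 1)*(r + 4)*(r + 2)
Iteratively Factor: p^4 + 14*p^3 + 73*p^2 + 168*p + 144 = (p + 4)*(p^3 + 10*p^2 + 33*p + 36) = (p + 4)^2*(p^2 + 6*p + 9) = (p + 3)*(p + 4)^2*(p + 3)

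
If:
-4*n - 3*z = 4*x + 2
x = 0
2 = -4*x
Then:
No Solution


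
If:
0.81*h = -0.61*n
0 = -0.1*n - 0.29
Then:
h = 2.18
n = -2.90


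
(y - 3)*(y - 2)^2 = y^3 - 7*y^2 + 16*y - 12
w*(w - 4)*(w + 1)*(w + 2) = w^4 - w^3 - 10*w^2 - 8*w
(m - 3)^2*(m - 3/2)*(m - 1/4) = m^4 - 31*m^3/4 + 159*m^2/8 - 18*m + 27/8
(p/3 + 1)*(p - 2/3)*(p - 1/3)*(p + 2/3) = p^4/3 + 8*p^3/9 - 13*p^2/27 - 32*p/81 + 4/27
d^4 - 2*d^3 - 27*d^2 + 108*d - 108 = (d - 3)^2*(d - 2)*(d + 6)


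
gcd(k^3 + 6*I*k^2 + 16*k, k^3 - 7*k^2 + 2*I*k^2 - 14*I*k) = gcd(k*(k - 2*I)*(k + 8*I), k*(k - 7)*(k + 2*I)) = k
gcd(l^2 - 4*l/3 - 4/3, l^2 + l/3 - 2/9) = l + 2/3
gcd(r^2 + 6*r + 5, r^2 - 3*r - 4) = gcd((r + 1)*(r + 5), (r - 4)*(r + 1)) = r + 1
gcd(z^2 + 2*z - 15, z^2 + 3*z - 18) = z - 3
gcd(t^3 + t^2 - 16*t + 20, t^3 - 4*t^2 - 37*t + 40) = t + 5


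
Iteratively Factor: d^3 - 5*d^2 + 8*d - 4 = (d - 2)*(d^2 - 3*d + 2) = (d - 2)*(d - 1)*(d - 2)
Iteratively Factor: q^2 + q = (q)*(q + 1)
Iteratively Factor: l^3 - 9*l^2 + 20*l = (l - 5)*(l^2 - 4*l) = l*(l - 5)*(l - 4)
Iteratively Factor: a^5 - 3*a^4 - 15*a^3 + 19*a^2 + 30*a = (a + 3)*(a^4 - 6*a^3 + 3*a^2 + 10*a) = a*(a + 3)*(a^3 - 6*a^2 + 3*a + 10) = a*(a - 5)*(a + 3)*(a^2 - a - 2) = a*(a - 5)*(a - 2)*(a + 3)*(a + 1)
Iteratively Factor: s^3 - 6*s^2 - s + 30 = (s - 5)*(s^2 - s - 6) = (s - 5)*(s + 2)*(s - 3)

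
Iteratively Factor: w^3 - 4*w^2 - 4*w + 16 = (w - 4)*(w^2 - 4) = (w - 4)*(w - 2)*(w + 2)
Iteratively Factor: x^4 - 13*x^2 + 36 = (x + 2)*(x^3 - 2*x^2 - 9*x + 18) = (x - 3)*(x + 2)*(x^2 + x - 6) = (x - 3)*(x - 2)*(x + 2)*(x + 3)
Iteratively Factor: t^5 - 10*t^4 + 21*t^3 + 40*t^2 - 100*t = (t)*(t^4 - 10*t^3 + 21*t^2 + 40*t - 100) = t*(t + 2)*(t^3 - 12*t^2 + 45*t - 50) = t*(t - 2)*(t + 2)*(t^2 - 10*t + 25) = t*(t - 5)*(t - 2)*(t + 2)*(t - 5)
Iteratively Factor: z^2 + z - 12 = (z + 4)*(z - 3)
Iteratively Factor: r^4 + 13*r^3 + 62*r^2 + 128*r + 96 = (r + 4)*(r^3 + 9*r^2 + 26*r + 24) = (r + 4)^2*(r^2 + 5*r + 6) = (r + 2)*(r + 4)^2*(r + 3)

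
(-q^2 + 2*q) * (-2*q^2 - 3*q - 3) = 2*q^4 - q^3 - 3*q^2 - 6*q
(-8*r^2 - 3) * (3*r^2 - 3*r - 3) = -24*r^4 + 24*r^3 + 15*r^2 + 9*r + 9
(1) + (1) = 2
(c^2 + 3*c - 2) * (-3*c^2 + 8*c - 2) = -3*c^4 - c^3 + 28*c^2 - 22*c + 4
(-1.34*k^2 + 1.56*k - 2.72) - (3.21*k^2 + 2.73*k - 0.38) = -4.55*k^2 - 1.17*k - 2.34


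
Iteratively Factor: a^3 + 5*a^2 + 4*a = (a + 1)*(a^2 + 4*a) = (a + 1)*(a + 4)*(a)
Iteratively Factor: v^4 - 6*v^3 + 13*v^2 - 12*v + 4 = (v - 2)*(v^3 - 4*v^2 + 5*v - 2) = (v - 2)*(v - 1)*(v^2 - 3*v + 2) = (v - 2)^2*(v - 1)*(v - 1)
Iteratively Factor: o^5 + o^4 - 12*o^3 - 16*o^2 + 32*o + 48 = (o + 2)*(o^4 - o^3 - 10*o^2 + 4*o + 24) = (o + 2)^2*(o^3 - 3*o^2 - 4*o + 12) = (o + 2)^3*(o^2 - 5*o + 6) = (o - 3)*(o + 2)^3*(o - 2)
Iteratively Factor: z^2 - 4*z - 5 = (z + 1)*(z - 5)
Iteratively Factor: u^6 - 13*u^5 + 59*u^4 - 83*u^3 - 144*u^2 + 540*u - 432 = (u - 4)*(u^5 - 9*u^4 + 23*u^3 + 9*u^2 - 108*u + 108) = (u - 4)*(u - 3)*(u^4 - 6*u^3 + 5*u^2 + 24*u - 36) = (u - 4)*(u - 3)^2*(u^3 - 3*u^2 - 4*u + 12) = (u - 4)*(u - 3)^3*(u^2 - 4) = (u - 4)*(u - 3)^3*(u - 2)*(u + 2)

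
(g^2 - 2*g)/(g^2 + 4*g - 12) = g/(g + 6)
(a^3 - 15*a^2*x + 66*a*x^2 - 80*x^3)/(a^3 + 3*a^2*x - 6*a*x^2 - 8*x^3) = (a^2 - 13*a*x + 40*x^2)/(a^2 + 5*a*x + 4*x^2)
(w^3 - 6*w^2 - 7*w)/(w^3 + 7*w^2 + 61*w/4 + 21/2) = 4*w*(w^2 - 6*w - 7)/(4*w^3 + 28*w^2 + 61*w + 42)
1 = 1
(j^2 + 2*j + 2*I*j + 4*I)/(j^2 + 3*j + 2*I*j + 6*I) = (j + 2)/(j + 3)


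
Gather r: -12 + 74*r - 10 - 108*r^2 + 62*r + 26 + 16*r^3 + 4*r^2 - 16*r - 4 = 16*r^3 - 104*r^2 + 120*r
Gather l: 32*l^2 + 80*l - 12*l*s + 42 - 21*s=32*l^2 + l*(80 - 12*s) - 21*s + 42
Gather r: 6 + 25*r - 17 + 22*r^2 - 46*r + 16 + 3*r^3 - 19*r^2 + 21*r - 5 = 3*r^3 + 3*r^2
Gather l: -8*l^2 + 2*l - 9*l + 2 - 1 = -8*l^2 - 7*l + 1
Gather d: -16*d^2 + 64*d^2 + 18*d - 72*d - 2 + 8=48*d^2 - 54*d + 6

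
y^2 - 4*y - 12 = (y - 6)*(y + 2)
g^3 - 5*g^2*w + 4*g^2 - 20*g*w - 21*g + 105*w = (g - 3)*(g + 7)*(g - 5*w)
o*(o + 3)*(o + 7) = o^3 + 10*o^2 + 21*o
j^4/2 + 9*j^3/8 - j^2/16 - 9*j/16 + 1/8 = (j/2 + 1/2)*(j - 1/2)*(j - 1/4)*(j + 2)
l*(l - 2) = l^2 - 2*l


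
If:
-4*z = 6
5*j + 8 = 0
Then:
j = -8/5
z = -3/2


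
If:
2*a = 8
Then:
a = 4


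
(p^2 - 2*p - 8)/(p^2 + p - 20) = (p + 2)/(p + 5)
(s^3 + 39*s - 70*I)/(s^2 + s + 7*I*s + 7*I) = (s^2 - 7*I*s - 10)/(s + 1)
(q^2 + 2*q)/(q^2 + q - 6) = q*(q + 2)/(q^2 + q - 6)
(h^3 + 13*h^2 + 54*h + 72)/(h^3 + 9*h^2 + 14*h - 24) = (h + 3)/(h - 1)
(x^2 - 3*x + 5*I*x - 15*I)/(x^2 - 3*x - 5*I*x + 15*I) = (x + 5*I)/(x - 5*I)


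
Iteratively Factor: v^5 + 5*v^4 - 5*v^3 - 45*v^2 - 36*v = (v - 3)*(v^4 + 8*v^3 + 19*v^2 + 12*v) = (v - 3)*(v + 4)*(v^3 + 4*v^2 + 3*v) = (v - 3)*(v + 1)*(v + 4)*(v^2 + 3*v) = v*(v - 3)*(v + 1)*(v + 4)*(v + 3)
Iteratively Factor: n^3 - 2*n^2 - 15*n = (n - 5)*(n^2 + 3*n) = (n - 5)*(n + 3)*(n)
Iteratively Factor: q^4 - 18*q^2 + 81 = (q - 3)*(q^3 + 3*q^2 - 9*q - 27) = (q - 3)^2*(q^2 + 6*q + 9) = (q - 3)^2*(q + 3)*(q + 3)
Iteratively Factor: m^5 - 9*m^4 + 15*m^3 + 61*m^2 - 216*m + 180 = (m - 3)*(m^4 - 6*m^3 - 3*m^2 + 52*m - 60) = (m - 3)*(m + 3)*(m^3 - 9*m^2 + 24*m - 20) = (m - 5)*(m - 3)*(m + 3)*(m^2 - 4*m + 4) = (m - 5)*(m - 3)*(m - 2)*(m + 3)*(m - 2)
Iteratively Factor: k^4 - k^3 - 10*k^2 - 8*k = (k)*(k^3 - k^2 - 10*k - 8) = k*(k - 4)*(k^2 + 3*k + 2) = k*(k - 4)*(k + 2)*(k + 1)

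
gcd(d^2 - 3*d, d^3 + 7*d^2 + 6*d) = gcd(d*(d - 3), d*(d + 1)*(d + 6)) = d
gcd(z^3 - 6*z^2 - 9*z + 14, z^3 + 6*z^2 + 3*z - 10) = z^2 + z - 2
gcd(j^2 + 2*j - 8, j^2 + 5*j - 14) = j - 2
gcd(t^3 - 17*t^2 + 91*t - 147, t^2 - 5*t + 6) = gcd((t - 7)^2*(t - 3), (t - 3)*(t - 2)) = t - 3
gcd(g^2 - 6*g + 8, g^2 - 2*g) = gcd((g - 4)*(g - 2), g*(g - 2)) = g - 2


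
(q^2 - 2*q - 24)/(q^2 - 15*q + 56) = (q^2 - 2*q - 24)/(q^2 - 15*q + 56)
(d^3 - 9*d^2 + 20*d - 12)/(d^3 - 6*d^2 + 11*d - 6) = (d - 6)/(d - 3)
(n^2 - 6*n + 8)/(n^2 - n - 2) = (n - 4)/(n + 1)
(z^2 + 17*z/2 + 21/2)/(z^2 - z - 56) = (z + 3/2)/(z - 8)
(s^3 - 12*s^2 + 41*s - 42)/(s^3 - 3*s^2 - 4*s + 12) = (s - 7)/(s + 2)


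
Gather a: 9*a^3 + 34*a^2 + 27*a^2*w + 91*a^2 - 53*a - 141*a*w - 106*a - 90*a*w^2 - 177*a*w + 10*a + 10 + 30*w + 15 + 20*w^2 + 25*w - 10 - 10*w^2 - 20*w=9*a^3 + a^2*(27*w + 125) + a*(-90*w^2 - 318*w - 149) + 10*w^2 + 35*w + 15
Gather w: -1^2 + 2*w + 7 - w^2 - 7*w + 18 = -w^2 - 5*w + 24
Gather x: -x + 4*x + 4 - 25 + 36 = 3*x + 15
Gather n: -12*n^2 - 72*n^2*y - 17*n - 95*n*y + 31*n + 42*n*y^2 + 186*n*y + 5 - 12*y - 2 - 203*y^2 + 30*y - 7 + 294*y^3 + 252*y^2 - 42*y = n^2*(-72*y - 12) + n*(42*y^2 + 91*y + 14) + 294*y^3 + 49*y^2 - 24*y - 4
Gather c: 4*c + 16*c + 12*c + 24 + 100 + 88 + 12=32*c + 224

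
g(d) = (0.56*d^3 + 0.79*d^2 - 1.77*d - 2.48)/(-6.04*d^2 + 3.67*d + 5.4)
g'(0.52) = -0.34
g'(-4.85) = -0.09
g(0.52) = -0.55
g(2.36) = -0.26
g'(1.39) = -21.49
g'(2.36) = -0.25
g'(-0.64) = 36.42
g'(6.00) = -0.10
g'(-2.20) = -0.07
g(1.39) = 1.63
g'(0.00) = -0.02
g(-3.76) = 0.15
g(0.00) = -0.46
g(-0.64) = -2.03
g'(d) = (12.08*d - 3.67)*(0.56*d^3 + 0.79*d^2 - 1.77*d - 2.48)/(-6.04*d^2 + 3.67*d + 5.4)^2 + (1.68*d^2 + 1.58*d - 1.77)/(-6.04*d^2 + 3.67*d + 5.4) = (-3.3824*d^4 + 4.1104*d^3 + 1.2805*d^2 - 21.4264*d - 0.456400000000002)/(36.4816*d^4 - 44.3336*d^3 - 51.7631*d^2 + 39.636*d + 29.16)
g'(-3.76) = -0.09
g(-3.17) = 0.10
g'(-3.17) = -0.09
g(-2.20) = 0.02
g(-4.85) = 0.25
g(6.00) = -0.72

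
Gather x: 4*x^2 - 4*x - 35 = 4*x^2 - 4*x - 35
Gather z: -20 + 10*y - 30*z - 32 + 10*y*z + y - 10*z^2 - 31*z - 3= 11*y - 10*z^2 + z*(10*y - 61) - 55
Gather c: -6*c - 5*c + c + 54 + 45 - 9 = 90 - 10*c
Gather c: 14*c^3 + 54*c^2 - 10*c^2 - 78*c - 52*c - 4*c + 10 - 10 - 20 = 14*c^3 + 44*c^2 - 134*c - 20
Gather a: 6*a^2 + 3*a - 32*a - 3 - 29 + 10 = 6*a^2 - 29*a - 22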